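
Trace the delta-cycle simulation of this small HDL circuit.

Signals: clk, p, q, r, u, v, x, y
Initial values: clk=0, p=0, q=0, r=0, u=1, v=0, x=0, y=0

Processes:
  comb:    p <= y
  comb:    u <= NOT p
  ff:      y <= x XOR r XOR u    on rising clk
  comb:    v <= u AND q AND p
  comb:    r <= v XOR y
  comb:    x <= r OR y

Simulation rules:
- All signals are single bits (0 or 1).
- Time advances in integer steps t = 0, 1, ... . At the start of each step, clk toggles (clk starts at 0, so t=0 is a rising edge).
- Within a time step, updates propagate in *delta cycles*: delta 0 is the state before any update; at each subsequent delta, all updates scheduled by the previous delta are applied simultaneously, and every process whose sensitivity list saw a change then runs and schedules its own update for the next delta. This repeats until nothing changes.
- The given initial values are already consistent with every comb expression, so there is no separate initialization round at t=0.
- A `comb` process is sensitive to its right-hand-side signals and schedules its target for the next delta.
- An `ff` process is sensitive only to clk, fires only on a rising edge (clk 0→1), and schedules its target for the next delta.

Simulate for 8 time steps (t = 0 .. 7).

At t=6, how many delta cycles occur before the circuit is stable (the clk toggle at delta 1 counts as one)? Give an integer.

4

t=0 Δ0: v=0 y=0 u=1 r=0 clk=0 q=0 p=0 x=0
  Δ1: clk:0→1
  Δ2: y:0→1
  Δ3: r:0→1, p:0→1, x:0→1
  Δ4: u:1→0
  (4Δ to stable)
t=1 Δ0: v=0 y=1 u=0 r=1 clk=1 q=0 p=1 x=1
  Δ1: clk:1→0
  (1Δ to stable)
t=2 Δ0: v=0 y=1 u=0 r=1 clk=0 q=0 p=1 x=1
  Δ1: clk:0→1
  Δ2: y:1→0
  Δ3: r:1→0, p:1→0
  Δ4: u:0→1, x:1→0
  (4Δ to stable)
t=3 Δ0: v=0 y=0 u=1 r=0 clk=1 q=0 p=0 x=0
  Δ1: clk:1→0
  (1Δ to stable)
t=4 Δ0: v=0 y=0 u=1 r=0 clk=0 q=0 p=0 x=0
  Δ1: clk:0→1
  Δ2: y:0→1
  Δ3: r:0→1, p:0→1, x:0→1
  Δ4: u:1→0
  (4Δ to stable)
t=5 Δ0: v=0 y=1 u=0 r=1 clk=1 q=0 p=1 x=1
  Δ1: clk:1→0
  (1Δ to stable)
t=6 Δ0: v=0 y=1 u=0 r=1 clk=0 q=0 p=1 x=1
  Δ1: clk:0→1
  Δ2: y:1→0
  Δ3: r:1→0, p:1→0
  Δ4: u:0→1, x:1→0
  (4Δ to stable)
t=7 Δ0: v=0 y=0 u=1 r=0 clk=1 q=0 p=0 x=0
  Δ1: clk:1→0
  (1Δ to stable)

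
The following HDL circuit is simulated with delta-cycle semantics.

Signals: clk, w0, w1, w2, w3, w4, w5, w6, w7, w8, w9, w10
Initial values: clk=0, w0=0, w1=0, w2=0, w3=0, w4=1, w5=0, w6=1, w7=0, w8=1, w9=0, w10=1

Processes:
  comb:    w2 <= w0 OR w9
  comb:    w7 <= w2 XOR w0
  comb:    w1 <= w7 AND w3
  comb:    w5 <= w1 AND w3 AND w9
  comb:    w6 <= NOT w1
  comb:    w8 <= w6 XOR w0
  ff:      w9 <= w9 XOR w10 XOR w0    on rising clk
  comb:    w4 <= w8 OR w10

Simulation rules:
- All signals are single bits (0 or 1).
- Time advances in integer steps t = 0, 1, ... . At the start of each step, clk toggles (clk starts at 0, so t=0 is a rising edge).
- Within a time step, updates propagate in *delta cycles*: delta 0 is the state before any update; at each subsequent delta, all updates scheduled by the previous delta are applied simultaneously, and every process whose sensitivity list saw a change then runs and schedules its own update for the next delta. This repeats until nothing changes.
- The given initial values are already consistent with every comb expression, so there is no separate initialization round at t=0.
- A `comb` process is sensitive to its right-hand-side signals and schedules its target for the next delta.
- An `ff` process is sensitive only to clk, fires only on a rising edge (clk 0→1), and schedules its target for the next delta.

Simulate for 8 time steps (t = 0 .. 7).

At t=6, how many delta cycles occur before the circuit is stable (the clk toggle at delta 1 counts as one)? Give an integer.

4

t=0 Δ0: w4=1 w6=1 w8=1 w9=0 w1=0 clk=0 w5=0 w2=0 w7=0 w10=1 w0=0 w3=0
  Δ1: clk:0→1
  Δ2: w9:0→1
  Δ3: w2:0→1
  Δ4: w7:0→1
  (4Δ to stable)
t=1 Δ0: w4=1 w6=1 w8=1 w9=1 w1=0 clk=1 w5=0 w2=1 w7=1 w10=1 w0=0 w3=0
  Δ1: clk:1→0
  (1Δ to stable)
t=2 Δ0: w4=1 w6=1 w8=1 w9=1 w1=0 clk=0 w5=0 w2=1 w7=1 w10=1 w0=0 w3=0
  Δ1: clk:0→1
  Δ2: w9:1→0
  Δ3: w2:1→0
  Δ4: w7:1→0
  (4Δ to stable)
t=3 Δ0: w4=1 w6=1 w8=1 w9=0 w1=0 clk=1 w5=0 w2=0 w7=0 w10=1 w0=0 w3=0
  Δ1: clk:1→0
  (1Δ to stable)
t=4 Δ0: w4=1 w6=1 w8=1 w9=0 w1=0 clk=0 w5=0 w2=0 w7=0 w10=1 w0=0 w3=0
  Δ1: clk:0→1
  Δ2: w9:0→1
  Δ3: w2:0→1
  Δ4: w7:0→1
  (4Δ to stable)
t=5 Δ0: w4=1 w6=1 w8=1 w9=1 w1=0 clk=1 w5=0 w2=1 w7=1 w10=1 w0=0 w3=0
  Δ1: clk:1→0
  (1Δ to stable)
t=6 Δ0: w4=1 w6=1 w8=1 w9=1 w1=0 clk=0 w5=0 w2=1 w7=1 w10=1 w0=0 w3=0
  Δ1: clk:0→1
  Δ2: w9:1→0
  Δ3: w2:1→0
  Δ4: w7:1→0
  (4Δ to stable)
t=7 Δ0: w4=1 w6=1 w8=1 w9=0 w1=0 clk=1 w5=0 w2=0 w7=0 w10=1 w0=0 w3=0
  Δ1: clk:1→0
  (1Δ to stable)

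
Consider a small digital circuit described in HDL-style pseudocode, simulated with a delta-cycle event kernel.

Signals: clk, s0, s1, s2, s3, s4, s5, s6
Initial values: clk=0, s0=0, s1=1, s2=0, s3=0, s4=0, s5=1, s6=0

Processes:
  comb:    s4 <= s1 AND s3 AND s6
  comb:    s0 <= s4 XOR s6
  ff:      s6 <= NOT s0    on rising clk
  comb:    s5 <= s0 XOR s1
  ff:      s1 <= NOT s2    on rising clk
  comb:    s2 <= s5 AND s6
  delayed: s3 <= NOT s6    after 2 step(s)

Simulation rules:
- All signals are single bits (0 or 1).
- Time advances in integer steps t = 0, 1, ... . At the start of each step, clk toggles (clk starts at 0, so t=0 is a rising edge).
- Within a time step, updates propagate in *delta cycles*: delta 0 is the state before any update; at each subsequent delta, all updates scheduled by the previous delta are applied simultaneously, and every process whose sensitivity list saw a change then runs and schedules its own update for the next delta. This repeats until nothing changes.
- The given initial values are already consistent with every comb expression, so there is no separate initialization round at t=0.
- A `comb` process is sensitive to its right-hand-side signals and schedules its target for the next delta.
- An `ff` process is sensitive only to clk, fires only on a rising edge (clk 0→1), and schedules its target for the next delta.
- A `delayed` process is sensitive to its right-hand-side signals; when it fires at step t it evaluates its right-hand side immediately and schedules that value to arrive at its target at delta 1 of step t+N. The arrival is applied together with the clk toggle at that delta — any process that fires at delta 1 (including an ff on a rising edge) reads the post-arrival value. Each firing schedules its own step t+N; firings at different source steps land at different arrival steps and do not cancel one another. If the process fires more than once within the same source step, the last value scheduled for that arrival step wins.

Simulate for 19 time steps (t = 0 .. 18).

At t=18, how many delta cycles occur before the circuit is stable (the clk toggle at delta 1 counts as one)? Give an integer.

5

[bits: s5,clk,s2,s0,s3,s6,s4,s1]
t=0: Δ0=10000001 Δ1=11000001 Δ2=11000101 Δ3=11110101 Δ4=01110101 Δ5=01010101 | 5Δ
t=1: Δ0=01010101 Δ1=00010101 | 1Δ
t=2: Δ0=00010101 Δ1=01010101 Δ2=01010001 Δ3=01000001 Δ4=11000001 | 4Δ
t=3: Δ0=11000001 Δ1=10000001 | 1Δ
t=4: Δ0=10000001 Δ1=11001001 Δ2=11001101 Δ3=11111111 Δ4=01101111 Δ5=11001111 Δ6=11101111 | 6Δ
t=5: Δ0=11101111 Δ1=10101111 | 1Δ
t=6: Δ0=10101111 Δ1=11100111 Δ2=11100100 Δ3=01110100 Δ4=11010100 Δ5=11110100 | 5Δ
t=7: Δ0=11110100 Δ1=10110100 | 1Δ
t=8: Δ0=10110100 Δ1=11110100 Δ2=11110000 Δ3=11000000 Δ4=01000000 | 4Δ
t=9: Δ0=01000000 Δ1=00000000 | 1Δ
t=10: Δ0=00000000 Δ1=01001000 Δ2=01001101 Δ3=11011111 Δ4=01101111 Δ5=11001111 Δ6=11101111 | 6Δ
t=11: Δ0=11101111 Δ1=10101111 | 1Δ
t=12: Δ0=10101111 Δ1=11100111 Δ2=11100100 Δ3=01110100 Δ4=11010100 Δ5=11110100 | 5Δ
t=13: Δ0=11110100 Δ1=10110100 | 1Δ
t=14: Δ0=10110100 Δ1=11110100 Δ2=11110000 Δ3=11000000 Δ4=01000000 | 4Δ
t=15: Δ0=01000000 Δ1=00000000 | 1Δ
t=16: Δ0=00000000 Δ1=01001000 Δ2=01001101 Δ3=11011111 Δ4=01101111 Δ5=11001111 Δ6=11101111 | 6Δ
t=17: Δ0=11101111 Δ1=10101111 | 1Δ
t=18: Δ0=10101111 Δ1=11100111 Δ2=11100100 Δ3=01110100 Δ4=11010100 Δ5=11110100 | 5Δ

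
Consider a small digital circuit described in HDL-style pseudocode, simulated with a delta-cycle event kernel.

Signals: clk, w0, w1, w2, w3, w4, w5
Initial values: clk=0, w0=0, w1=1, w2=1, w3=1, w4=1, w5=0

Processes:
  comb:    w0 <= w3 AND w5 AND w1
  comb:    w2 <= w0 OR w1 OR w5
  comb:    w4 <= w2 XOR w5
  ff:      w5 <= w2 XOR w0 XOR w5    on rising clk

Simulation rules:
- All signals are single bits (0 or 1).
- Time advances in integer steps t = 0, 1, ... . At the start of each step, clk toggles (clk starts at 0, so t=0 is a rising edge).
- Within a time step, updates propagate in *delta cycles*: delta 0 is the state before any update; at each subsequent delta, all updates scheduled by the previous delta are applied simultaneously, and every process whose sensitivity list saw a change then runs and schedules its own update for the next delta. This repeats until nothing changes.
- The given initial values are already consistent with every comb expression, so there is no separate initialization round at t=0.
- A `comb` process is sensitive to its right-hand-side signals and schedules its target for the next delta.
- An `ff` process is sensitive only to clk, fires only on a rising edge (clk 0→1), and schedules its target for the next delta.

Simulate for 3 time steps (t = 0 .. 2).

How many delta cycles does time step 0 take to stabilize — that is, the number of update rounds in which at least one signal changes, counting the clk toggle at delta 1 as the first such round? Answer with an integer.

t=0 Δ0: w0=0 w1=1 clk=0 w4=1 w5=0 w2=1 w3=1
  Δ1: clk:0→1
  Δ2: w5:0→1
  Δ3: w0:0→1, w4:1→0
  (3Δ to stable)
t=1 Δ0: w0=1 w1=1 clk=1 w4=0 w5=1 w2=1 w3=1
  Δ1: clk:1→0
  (1Δ to stable)
t=2 Δ0: w0=1 w1=1 clk=0 w4=0 w5=1 w2=1 w3=1
  Δ1: clk:0→1
  (1Δ to stable)

3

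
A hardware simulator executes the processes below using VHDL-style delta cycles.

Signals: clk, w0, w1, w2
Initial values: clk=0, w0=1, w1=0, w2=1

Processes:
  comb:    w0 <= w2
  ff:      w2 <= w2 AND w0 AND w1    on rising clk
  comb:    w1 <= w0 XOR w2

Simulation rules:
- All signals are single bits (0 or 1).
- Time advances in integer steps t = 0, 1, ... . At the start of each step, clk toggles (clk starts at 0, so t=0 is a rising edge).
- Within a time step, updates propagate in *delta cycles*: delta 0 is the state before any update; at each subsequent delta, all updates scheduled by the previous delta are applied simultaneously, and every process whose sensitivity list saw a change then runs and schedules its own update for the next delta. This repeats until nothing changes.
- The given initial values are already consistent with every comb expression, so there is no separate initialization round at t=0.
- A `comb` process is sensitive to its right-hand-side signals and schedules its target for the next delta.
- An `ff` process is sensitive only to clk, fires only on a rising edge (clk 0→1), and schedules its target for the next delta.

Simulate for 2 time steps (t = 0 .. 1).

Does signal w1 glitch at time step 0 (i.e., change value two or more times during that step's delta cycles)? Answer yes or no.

yes

t0.Δ0 w1=0 w0=1 w2=1 clk=0
t0.Δ1 w1=0 w0=1 w2=1 clk=1
t0.Δ2 w1=0 w0=1 w2=0 clk=1
t0.Δ3 w1=1 w0=0 w2=0 clk=1
t0.Δ4 w1=0 w0=0 w2=0 clk=1
t1.Δ0 w1=0 w0=0 w2=0 clk=1
t1.Δ1 w1=0 w0=0 w2=0 clk=0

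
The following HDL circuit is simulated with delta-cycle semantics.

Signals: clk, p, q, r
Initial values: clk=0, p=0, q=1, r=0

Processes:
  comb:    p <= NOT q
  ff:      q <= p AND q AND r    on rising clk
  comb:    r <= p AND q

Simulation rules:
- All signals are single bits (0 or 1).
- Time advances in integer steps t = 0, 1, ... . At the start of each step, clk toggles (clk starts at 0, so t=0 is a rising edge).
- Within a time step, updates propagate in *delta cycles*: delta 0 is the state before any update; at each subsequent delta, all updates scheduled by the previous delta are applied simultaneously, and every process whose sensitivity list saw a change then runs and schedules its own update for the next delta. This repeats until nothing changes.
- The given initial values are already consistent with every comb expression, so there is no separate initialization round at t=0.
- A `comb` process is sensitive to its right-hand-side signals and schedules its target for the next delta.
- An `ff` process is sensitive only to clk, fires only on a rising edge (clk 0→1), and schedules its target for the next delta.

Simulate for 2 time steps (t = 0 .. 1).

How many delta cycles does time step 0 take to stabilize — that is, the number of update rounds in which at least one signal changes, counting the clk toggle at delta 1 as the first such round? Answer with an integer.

3

t=0 Δ0: clk=0 q=1 r=0 p=0
  Δ1: clk:0→1
  Δ2: q:1→0
  Δ3: p:0→1
  (3Δ to stable)
t=1 Δ0: clk=1 q=0 r=0 p=1
  Δ1: clk:1→0
  (1Δ to stable)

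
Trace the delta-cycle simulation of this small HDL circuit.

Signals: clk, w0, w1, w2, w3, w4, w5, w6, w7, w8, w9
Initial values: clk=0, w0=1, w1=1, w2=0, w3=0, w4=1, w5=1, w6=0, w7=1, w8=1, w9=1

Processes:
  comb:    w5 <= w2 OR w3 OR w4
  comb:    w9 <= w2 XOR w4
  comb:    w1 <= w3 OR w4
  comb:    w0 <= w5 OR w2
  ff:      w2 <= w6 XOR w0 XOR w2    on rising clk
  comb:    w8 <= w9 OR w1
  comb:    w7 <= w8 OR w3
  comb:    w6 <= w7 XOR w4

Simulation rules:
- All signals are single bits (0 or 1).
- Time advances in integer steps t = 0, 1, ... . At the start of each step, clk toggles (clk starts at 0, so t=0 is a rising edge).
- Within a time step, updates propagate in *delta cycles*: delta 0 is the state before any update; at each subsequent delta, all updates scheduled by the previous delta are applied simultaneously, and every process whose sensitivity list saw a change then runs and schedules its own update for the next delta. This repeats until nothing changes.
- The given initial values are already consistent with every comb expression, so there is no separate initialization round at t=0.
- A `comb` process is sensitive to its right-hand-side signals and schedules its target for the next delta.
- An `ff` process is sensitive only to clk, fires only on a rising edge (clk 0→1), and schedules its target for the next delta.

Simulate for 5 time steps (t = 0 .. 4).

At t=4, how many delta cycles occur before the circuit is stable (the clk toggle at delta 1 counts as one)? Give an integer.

t0.Δ0 clk=0 w1=1 w5=1 w0=1 w9=1 w3=0 w8=1 w6=0 w7=1 w2=0 w4=1
t0.Δ1 clk=1 w1=1 w5=1 w0=1 w9=1 w3=0 w8=1 w6=0 w7=1 w2=0 w4=1
t0.Δ2 clk=1 w1=1 w5=1 w0=1 w9=1 w3=0 w8=1 w6=0 w7=1 w2=1 w4=1
t0.Δ3 clk=1 w1=1 w5=1 w0=1 w9=0 w3=0 w8=1 w6=0 w7=1 w2=1 w4=1
t1.Δ0 clk=1 w1=1 w5=1 w0=1 w9=0 w3=0 w8=1 w6=0 w7=1 w2=1 w4=1
t1.Δ1 clk=0 w1=1 w5=1 w0=1 w9=0 w3=0 w8=1 w6=0 w7=1 w2=1 w4=1
t2.Δ0 clk=0 w1=1 w5=1 w0=1 w9=0 w3=0 w8=1 w6=0 w7=1 w2=1 w4=1
t2.Δ1 clk=1 w1=1 w5=1 w0=1 w9=0 w3=0 w8=1 w6=0 w7=1 w2=1 w4=1
t2.Δ2 clk=1 w1=1 w5=1 w0=1 w9=0 w3=0 w8=1 w6=0 w7=1 w2=0 w4=1
t2.Δ3 clk=1 w1=1 w5=1 w0=1 w9=1 w3=0 w8=1 w6=0 w7=1 w2=0 w4=1
t3.Δ0 clk=1 w1=1 w5=1 w0=1 w9=1 w3=0 w8=1 w6=0 w7=1 w2=0 w4=1
t3.Δ1 clk=0 w1=1 w5=1 w0=1 w9=1 w3=0 w8=1 w6=0 w7=1 w2=0 w4=1
t4.Δ0 clk=0 w1=1 w5=1 w0=1 w9=1 w3=0 w8=1 w6=0 w7=1 w2=0 w4=1
t4.Δ1 clk=1 w1=1 w5=1 w0=1 w9=1 w3=0 w8=1 w6=0 w7=1 w2=0 w4=1
t4.Δ2 clk=1 w1=1 w5=1 w0=1 w9=1 w3=0 w8=1 w6=0 w7=1 w2=1 w4=1
t4.Δ3 clk=1 w1=1 w5=1 w0=1 w9=0 w3=0 w8=1 w6=0 w7=1 w2=1 w4=1

3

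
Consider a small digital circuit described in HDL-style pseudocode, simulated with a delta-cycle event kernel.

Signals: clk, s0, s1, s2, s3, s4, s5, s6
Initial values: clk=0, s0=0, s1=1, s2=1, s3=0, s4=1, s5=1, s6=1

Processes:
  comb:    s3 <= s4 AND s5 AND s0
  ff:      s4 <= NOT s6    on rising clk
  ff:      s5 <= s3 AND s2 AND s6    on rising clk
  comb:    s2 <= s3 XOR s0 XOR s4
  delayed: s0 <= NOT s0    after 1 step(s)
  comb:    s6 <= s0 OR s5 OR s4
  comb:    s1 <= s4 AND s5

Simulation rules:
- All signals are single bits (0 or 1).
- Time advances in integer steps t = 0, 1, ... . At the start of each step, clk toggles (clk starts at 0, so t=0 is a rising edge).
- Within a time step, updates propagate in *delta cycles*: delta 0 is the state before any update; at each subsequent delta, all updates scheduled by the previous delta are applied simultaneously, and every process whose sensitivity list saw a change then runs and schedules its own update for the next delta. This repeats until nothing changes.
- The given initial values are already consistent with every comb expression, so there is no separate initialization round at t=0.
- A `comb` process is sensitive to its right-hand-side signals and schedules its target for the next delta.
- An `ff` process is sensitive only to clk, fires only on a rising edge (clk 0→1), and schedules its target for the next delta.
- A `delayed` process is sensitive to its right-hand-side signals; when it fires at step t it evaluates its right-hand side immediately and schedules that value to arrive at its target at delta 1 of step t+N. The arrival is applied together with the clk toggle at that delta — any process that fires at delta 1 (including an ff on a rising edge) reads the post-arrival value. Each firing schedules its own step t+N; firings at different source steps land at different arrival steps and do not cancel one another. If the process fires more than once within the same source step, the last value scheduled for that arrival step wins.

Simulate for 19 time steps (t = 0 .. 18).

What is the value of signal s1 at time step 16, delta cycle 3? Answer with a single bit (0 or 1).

[bits: s6,s3,s5,s4,clk,s1,s2,s0]
t=0: Δ0=10110110 Δ1=10111110 Δ2=10001110 Δ3=00001000 | 3Δ
t=1: Δ0=00001000 Δ1=00000000 | 1Δ
t=2: Δ0=00000000 Δ1=00001000 Δ2=00011000 Δ3=10011010 | 3Δ
t=3: Δ0=10011010 Δ1=10010010 | 1Δ
t=4: Δ0=10010010 Δ1=10011010 Δ2=10001010 Δ3=00001000 | 3Δ
t=5: Δ0=00001000 Δ1=00000000 | 1Δ
t=6: Δ0=00000000 Δ1=00001000 Δ2=00011000 Δ3=10011010 | 3Δ
t=7: Δ0=10011010 Δ1=10010010 | 1Δ
t=8: Δ0=10010010 Δ1=10011010 Δ2=10001010 Δ3=00001000 | 3Δ
t=9: Δ0=00001000 Δ1=00000000 | 1Δ
t=10: Δ0=00000000 Δ1=00001000 Δ2=00011000 Δ3=10011010 | 3Δ
t=11: Δ0=10011010 Δ1=10010010 | 1Δ
t=12: Δ0=10010010 Δ1=10011010 Δ2=10001010 Δ3=00001000 | 3Δ
t=13: Δ0=00001000 Δ1=00000000 | 1Δ
t=14: Δ0=00000000 Δ1=00001000 Δ2=00011000 Δ3=10011010 | 3Δ
t=15: Δ0=10011010 Δ1=10010010 | 1Δ
t=16: Δ0=10010010 Δ1=10011010 Δ2=10001010 Δ3=00001000 | 3Δ
t=17: Δ0=00001000 Δ1=00000000 | 1Δ
t=18: Δ0=00000000 Δ1=00001000 Δ2=00011000 Δ3=10011010 | 3Δ

0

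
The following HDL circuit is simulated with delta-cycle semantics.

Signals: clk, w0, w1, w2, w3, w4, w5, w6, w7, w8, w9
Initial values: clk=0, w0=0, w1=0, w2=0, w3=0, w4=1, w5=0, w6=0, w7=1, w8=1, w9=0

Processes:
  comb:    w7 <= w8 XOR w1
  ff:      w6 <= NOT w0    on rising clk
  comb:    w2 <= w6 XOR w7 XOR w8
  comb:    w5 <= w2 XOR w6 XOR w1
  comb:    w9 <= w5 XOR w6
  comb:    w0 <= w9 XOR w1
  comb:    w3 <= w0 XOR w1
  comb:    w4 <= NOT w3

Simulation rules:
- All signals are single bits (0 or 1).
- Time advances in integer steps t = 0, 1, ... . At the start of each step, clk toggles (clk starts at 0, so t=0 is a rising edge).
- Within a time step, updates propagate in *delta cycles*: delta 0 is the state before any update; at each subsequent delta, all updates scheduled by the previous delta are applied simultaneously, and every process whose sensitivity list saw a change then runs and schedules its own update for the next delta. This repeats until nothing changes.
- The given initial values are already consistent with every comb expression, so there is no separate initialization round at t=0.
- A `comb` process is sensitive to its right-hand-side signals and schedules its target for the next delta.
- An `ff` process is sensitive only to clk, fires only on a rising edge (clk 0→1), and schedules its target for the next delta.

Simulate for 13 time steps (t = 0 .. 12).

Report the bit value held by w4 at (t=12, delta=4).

1

t0.Δ0 w4=1 w9=0 clk=0 w7=1 w5=0 w8=1 w2=0 w6=0 w3=0 w1=0 w0=0
t0.Δ1 w4=1 w9=0 clk=1 w7=1 w5=0 w8=1 w2=0 w6=0 w3=0 w1=0 w0=0
t0.Δ2 w4=1 w9=0 clk=1 w7=1 w5=0 w8=1 w2=0 w6=1 w3=0 w1=0 w0=0
t0.Δ3 w4=1 w9=1 clk=1 w7=1 w5=1 w8=1 w2=1 w6=1 w3=0 w1=0 w0=0
t0.Δ4 w4=1 w9=0 clk=1 w7=1 w5=0 w8=1 w2=1 w6=1 w3=0 w1=0 w0=1
t0.Δ5 w4=1 w9=1 clk=1 w7=1 w5=0 w8=1 w2=1 w6=1 w3=1 w1=0 w0=0
t0.Δ6 w4=0 w9=1 clk=1 w7=1 w5=0 w8=1 w2=1 w6=1 w3=0 w1=0 w0=1
t0.Δ7 w4=1 w9=1 clk=1 w7=1 w5=0 w8=1 w2=1 w6=1 w3=1 w1=0 w0=1
t0.Δ8 w4=0 w9=1 clk=1 w7=1 w5=0 w8=1 w2=1 w6=1 w3=1 w1=0 w0=1
t1.Δ0 w4=0 w9=1 clk=1 w7=1 w5=0 w8=1 w2=1 w6=1 w3=1 w1=0 w0=1
t1.Δ1 w4=0 w9=1 clk=0 w7=1 w5=0 w8=1 w2=1 w6=1 w3=1 w1=0 w0=1
t2.Δ0 w4=0 w9=1 clk=0 w7=1 w5=0 w8=1 w2=1 w6=1 w3=1 w1=0 w0=1
t2.Δ1 w4=0 w9=1 clk=1 w7=1 w5=0 w8=1 w2=1 w6=1 w3=1 w1=0 w0=1
t2.Δ2 w4=0 w9=1 clk=1 w7=1 w5=0 w8=1 w2=1 w6=0 w3=1 w1=0 w0=1
t2.Δ3 w4=0 w9=0 clk=1 w7=1 w5=1 w8=1 w2=0 w6=0 w3=1 w1=0 w0=1
t2.Δ4 w4=0 w9=1 clk=1 w7=1 w5=0 w8=1 w2=0 w6=0 w3=1 w1=0 w0=0
t2.Δ5 w4=0 w9=0 clk=1 w7=1 w5=0 w8=1 w2=0 w6=0 w3=0 w1=0 w0=1
t2.Δ6 w4=1 w9=0 clk=1 w7=1 w5=0 w8=1 w2=0 w6=0 w3=1 w1=0 w0=0
t2.Δ7 w4=0 w9=0 clk=1 w7=1 w5=0 w8=1 w2=0 w6=0 w3=0 w1=0 w0=0
t2.Δ8 w4=1 w9=0 clk=1 w7=1 w5=0 w8=1 w2=0 w6=0 w3=0 w1=0 w0=0
t3.Δ0 w4=1 w9=0 clk=1 w7=1 w5=0 w8=1 w2=0 w6=0 w3=0 w1=0 w0=0
t3.Δ1 w4=1 w9=0 clk=0 w7=1 w5=0 w8=1 w2=0 w6=0 w3=0 w1=0 w0=0
t4.Δ0 w4=1 w9=0 clk=0 w7=1 w5=0 w8=1 w2=0 w6=0 w3=0 w1=0 w0=0
t4.Δ1 w4=1 w9=0 clk=1 w7=1 w5=0 w8=1 w2=0 w6=0 w3=0 w1=0 w0=0
t4.Δ2 w4=1 w9=0 clk=1 w7=1 w5=0 w8=1 w2=0 w6=1 w3=0 w1=0 w0=0
t4.Δ3 w4=1 w9=1 clk=1 w7=1 w5=1 w8=1 w2=1 w6=1 w3=0 w1=0 w0=0
t4.Δ4 w4=1 w9=0 clk=1 w7=1 w5=0 w8=1 w2=1 w6=1 w3=0 w1=0 w0=1
t4.Δ5 w4=1 w9=1 clk=1 w7=1 w5=0 w8=1 w2=1 w6=1 w3=1 w1=0 w0=0
t4.Δ6 w4=0 w9=1 clk=1 w7=1 w5=0 w8=1 w2=1 w6=1 w3=0 w1=0 w0=1
t4.Δ7 w4=1 w9=1 clk=1 w7=1 w5=0 w8=1 w2=1 w6=1 w3=1 w1=0 w0=1
t4.Δ8 w4=0 w9=1 clk=1 w7=1 w5=0 w8=1 w2=1 w6=1 w3=1 w1=0 w0=1
t5.Δ0 w4=0 w9=1 clk=1 w7=1 w5=0 w8=1 w2=1 w6=1 w3=1 w1=0 w0=1
t5.Δ1 w4=0 w9=1 clk=0 w7=1 w5=0 w8=1 w2=1 w6=1 w3=1 w1=0 w0=1
t6.Δ0 w4=0 w9=1 clk=0 w7=1 w5=0 w8=1 w2=1 w6=1 w3=1 w1=0 w0=1
t6.Δ1 w4=0 w9=1 clk=1 w7=1 w5=0 w8=1 w2=1 w6=1 w3=1 w1=0 w0=1
t6.Δ2 w4=0 w9=1 clk=1 w7=1 w5=0 w8=1 w2=1 w6=0 w3=1 w1=0 w0=1
t6.Δ3 w4=0 w9=0 clk=1 w7=1 w5=1 w8=1 w2=0 w6=0 w3=1 w1=0 w0=1
t6.Δ4 w4=0 w9=1 clk=1 w7=1 w5=0 w8=1 w2=0 w6=0 w3=1 w1=0 w0=0
t6.Δ5 w4=0 w9=0 clk=1 w7=1 w5=0 w8=1 w2=0 w6=0 w3=0 w1=0 w0=1
t6.Δ6 w4=1 w9=0 clk=1 w7=1 w5=0 w8=1 w2=0 w6=0 w3=1 w1=0 w0=0
t6.Δ7 w4=0 w9=0 clk=1 w7=1 w5=0 w8=1 w2=0 w6=0 w3=0 w1=0 w0=0
t6.Δ8 w4=1 w9=0 clk=1 w7=1 w5=0 w8=1 w2=0 w6=0 w3=0 w1=0 w0=0
t7.Δ0 w4=1 w9=0 clk=1 w7=1 w5=0 w8=1 w2=0 w6=0 w3=0 w1=0 w0=0
t7.Δ1 w4=1 w9=0 clk=0 w7=1 w5=0 w8=1 w2=0 w6=0 w3=0 w1=0 w0=0
t8.Δ0 w4=1 w9=0 clk=0 w7=1 w5=0 w8=1 w2=0 w6=0 w3=0 w1=0 w0=0
t8.Δ1 w4=1 w9=0 clk=1 w7=1 w5=0 w8=1 w2=0 w6=0 w3=0 w1=0 w0=0
t8.Δ2 w4=1 w9=0 clk=1 w7=1 w5=0 w8=1 w2=0 w6=1 w3=0 w1=0 w0=0
t8.Δ3 w4=1 w9=1 clk=1 w7=1 w5=1 w8=1 w2=1 w6=1 w3=0 w1=0 w0=0
t8.Δ4 w4=1 w9=0 clk=1 w7=1 w5=0 w8=1 w2=1 w6=1 w3=0 w1=0 w0=1
t8.Δ5 w4=1 w9=1 clk=1 w7=1 w5=0 w8=1 w2=1 w6=1 w3=1 w1=0 w0=0
t8.Δ6 w4=0 w9=1 clk=1 w7=1 w5=0 w8=1 w2=1 w6=1 w3=0 w1=0 w0=1
t8.Δ7 w4=1 w9=1 clk=1 w7=1 w5=0 w8=1 w2=1 w6=1 w3=1 w1=0 w0=1
t8.Δ8 w4=0 w9=1 clk=1 w7=1 w5=0 w8=1 w2=1 w6=1 w3=1 w1=0 w0=1
t9.Δ0 w4=0 w9=1 clk=1 w7=1 w5=0 w8=1 w2=1 w6=1 w3=1 w1=0 w0=1
t9.Δ1 w4=0 w9=1 clk=0 w7=1 w5=0 w8=1 w2=1 w6=1 w3=1 w1=0 w0=1
t10.Δ0 w4=0 w9=1 clk=0 w7=1 w5=0 w8=1 w2=1 w6=1 w3=1 w1=0 w0=1
t10.Δ1 w4=0 w9=1 clk=1 w7=1 w5=0 w8=1 w2=1 w6=1 w3=1 w1=0 w0=1
t10.Δ2 w4=0 w9=1 clk=1 w7=1 w5=0 w8=1 w2=1 w6=0 w3=1 w1=0 w0=1
t10.Δ3 w4=0 w9=0 clk=1 w7=1 w5=1 w8=1 w2=0 w6=0 w3=1 w1=0 w0=1
t10.Δ4 w4=0 w9=1 clk=1 w7=1 w5=0 w8=1 w2=0 w6=0 w3=1 w1=0 w0=0
t10.Δ5 w4=0 w9=0 clk=1 w7=1 w5=0 w8=1 w2=0 w6=0 w3=0 w1=0 w0=1
t10.Δ6 w4=1 w9=0 clk=1 w7=1 w5=0 w8=1 w2=0 w6=0 w3=1 w1=0 w0=0
t10.Δ7 w4=0 w9=0 clk=1 w7=1 w5=0 w8=1 w2=0 w6=0 w3=0 w1=0 w0=0
t10.Δ8 w4=1 w9=0 clk=1 w7=1 w5=0 w8=1 w2=0 w6=0 w3=0 w1=0 w0=0
t11.Δ0 w4=1 w9=0 clk=1 w7=1 w5=0 w8=1 w2=0 w6=0 w3=0 w1=0 w0=0
t11.Δ1 w4=1 w9=0 clk=0 w7=1 w5=0 w8=1 w2=0 w6=0 w3=0 w1=0 w0=0
t12.Δ0 w4=1 w9=0 clk=0 w7=1 w5=0 w8=1 w2=0 w6=0 w3=0 w1=0 w0=0
t12.Δ1 w4=1 w9=0 clk=1 w7=1 w5=0 w8=1 w2=0 w6=0 w3=0 w1=0 w0=0
t12.Δ2 w4=1 w9=0 clk=1 w7=1 w5=0 w8=1 w2=0 w6=1 w3=0 w1=0 w0=0
t12.Δ3 w4=1 w9=1 clk=1 w7=1 w5=1 w8=1 w2=1 w6=1 w3=0 w1=0 w0=0
t12.Δ4 w4=1 w9=0 clk=1 w7=1 w5=0 w8=1 w2=1 w6=1 w3=0 w1=0 w0=1
t12.Δ5 w4=1 w9=1 clk=1 w7=1 w5=0 w8=1 w2=1 w6=1 w3=1 w1=0 w0=0
t12.Δ6 w4=0 w9=1 clk=1 w7=1 w5=0 w8=1 w2=1 w6=1 w3=0 w1=0 w0=1
t12.Δ7 w4=1 w9=1 clk=1 w7=1 w5=0 w8=1 w2=1 w6=1 w3=1 w1=0 w0=1
t12.Δ8 w4=0 w9=1 clk=1 w7=1 w5=0 w8=1 w2=1 w6=1 w3=1 w1=0 w0=1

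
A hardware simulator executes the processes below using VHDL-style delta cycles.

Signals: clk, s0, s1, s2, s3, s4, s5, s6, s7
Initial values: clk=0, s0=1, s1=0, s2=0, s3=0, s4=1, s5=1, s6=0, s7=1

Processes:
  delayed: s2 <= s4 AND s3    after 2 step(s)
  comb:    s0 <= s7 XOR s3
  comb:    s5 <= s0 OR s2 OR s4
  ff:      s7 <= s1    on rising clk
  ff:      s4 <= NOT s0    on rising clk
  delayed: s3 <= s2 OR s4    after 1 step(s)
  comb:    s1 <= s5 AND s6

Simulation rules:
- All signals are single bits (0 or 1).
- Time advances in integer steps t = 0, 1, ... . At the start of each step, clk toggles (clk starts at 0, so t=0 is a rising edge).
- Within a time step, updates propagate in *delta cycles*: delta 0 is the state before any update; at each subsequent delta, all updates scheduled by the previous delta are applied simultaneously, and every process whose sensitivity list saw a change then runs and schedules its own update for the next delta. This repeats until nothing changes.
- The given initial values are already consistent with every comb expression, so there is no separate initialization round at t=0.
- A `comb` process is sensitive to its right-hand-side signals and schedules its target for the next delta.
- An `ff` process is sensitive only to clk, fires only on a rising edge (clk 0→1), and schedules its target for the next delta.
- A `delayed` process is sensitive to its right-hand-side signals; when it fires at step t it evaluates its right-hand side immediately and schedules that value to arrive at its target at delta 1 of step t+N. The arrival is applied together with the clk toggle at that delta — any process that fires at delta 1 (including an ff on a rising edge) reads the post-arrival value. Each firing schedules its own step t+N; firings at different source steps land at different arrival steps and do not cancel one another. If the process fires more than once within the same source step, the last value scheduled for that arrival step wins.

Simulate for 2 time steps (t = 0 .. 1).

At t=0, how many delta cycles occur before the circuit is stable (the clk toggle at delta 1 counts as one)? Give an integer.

t0.Δ0 s1=0 clk=0 s6=0 s3=0 s4=1 s0=1 s5=1 s7=1 s2=0
t0.Δ1 s1=0 clk=1 s6=0 s3=0 s4=1 s0=1 s5=1 s7=1 s2=0
t0.Δ2 s1=0 clk=1 s6=0 s3=0 s4=0 s0=1 s5=1 s7=0 s2=0
t0.Δ3 s1=0 clk=1 s6=0 s3=0 s4=0 s0=0 s5=1 s7=0 s2=0
t0.Δ4 s1=0 clk=1 s6=0 s3=0 s4=0 s0=0 s5=0 s7=0 s2=0
t1.Δ0 s1=0 clk=1 s6=0 s3=0 s4=0 s0=0 s5=0 s7=0 s2=0
t1.Δ1 s1=0 clk=0 s6=0 s3=0 s4=0 s0=0 s5=0 s7=0 s2=0

4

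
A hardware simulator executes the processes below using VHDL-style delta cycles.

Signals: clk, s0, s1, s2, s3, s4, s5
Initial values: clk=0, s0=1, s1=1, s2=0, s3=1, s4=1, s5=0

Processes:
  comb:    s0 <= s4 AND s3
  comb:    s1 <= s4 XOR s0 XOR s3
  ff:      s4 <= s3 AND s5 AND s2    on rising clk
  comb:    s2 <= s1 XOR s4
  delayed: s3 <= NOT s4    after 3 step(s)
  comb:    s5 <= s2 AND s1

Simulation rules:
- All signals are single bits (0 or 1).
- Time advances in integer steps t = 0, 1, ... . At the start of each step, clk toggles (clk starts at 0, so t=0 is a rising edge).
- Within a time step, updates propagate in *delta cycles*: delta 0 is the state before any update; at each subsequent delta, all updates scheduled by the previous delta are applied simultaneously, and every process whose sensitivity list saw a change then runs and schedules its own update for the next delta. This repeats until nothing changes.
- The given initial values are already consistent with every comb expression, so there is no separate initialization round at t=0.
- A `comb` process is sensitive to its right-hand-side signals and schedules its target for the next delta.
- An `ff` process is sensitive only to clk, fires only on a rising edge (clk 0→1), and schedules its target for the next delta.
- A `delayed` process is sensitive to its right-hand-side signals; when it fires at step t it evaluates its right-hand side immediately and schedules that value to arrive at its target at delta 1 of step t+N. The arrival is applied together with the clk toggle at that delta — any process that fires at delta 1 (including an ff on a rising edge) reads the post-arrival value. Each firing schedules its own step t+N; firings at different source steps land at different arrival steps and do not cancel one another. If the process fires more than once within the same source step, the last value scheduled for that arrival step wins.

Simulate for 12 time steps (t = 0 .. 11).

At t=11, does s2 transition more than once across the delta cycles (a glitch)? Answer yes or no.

t=0 Δ0: s5=0 s4=1 s1=1 s0=1 s3=1 clk=0 s2=0
  Δ1: clk:0→1
  Δ2: s4:1→0
  Δ3: s1:1→0, s0:1→0, s2:0→1
  Δ4: s1:0→1, s2:1→0
  Δ5: s2:0→1
  Δ6: s5:0→1
  (6Δ to stable)
t=1 Δ0: s5=1 s4=0 s1=1 s0=0 s3=1 clk=1 s2=1
  Δ1: clk:1→0
  (1Δ to stable)
t=2 Δ0: s5=1 s4=0 s1=1 s0=0 s3=1 clk=0 s2=1
  Δ1: clk:0→1
  Δ2: s4:0→1
  Δ3: s1:1→0, s0:0→1, s2:1→0
  Δ4: s5:1→0, s1:0→1, s2:0→1
  Δ5: s5:0→1, s2:1→0
  Δ6: s5:1→0
  (6Δ to stable)
t=3 Δ0: s5=0 s4=1 s1=1 s0=1 s3=1 clk=1 s2=0
  Δ1: clk:1→0
  (1Δ to stable)
t=4 Δ0: s5=0 s4=1 s1=1 s0=1 s3=1 clk=0 s2=0
  Δ1: clk:0→1
  Δ2: s4:1→0
  Δ3: s1:1→0, s0:1→0, s2:0→1
  Δ4: s1:0→1, s2:1→0
  Δ5: s2:0→1
  Δ6: s5:0→1
  (6Δ to stable)
t=5 Δ0: s5=1 s4=0 s1=1 s0=0 s3=1 clk=1 s2=1
  Δ1: s3:1→0, clk:1→0
  Δ2: s1:1→0
  Δ3: s5:1→0, s2:1→0
  (3Δ to stable)
t=6 Δ0: s5=0 s4=0 s1=0 s0=0 s3=0 clk=0 s2=0
  Δ1: clk:0→1
  (1Δ to stable)
t=7 Δ0: s5=0 s4=0 s1=0 s0=0 s3=0 clk=1 s2=0
  Δ1: s3:0→1, clk:1→0
  Δ2: s1:0→1
  Δ3: s2:0→1
  Δ4: s5:0→1
  (4Δ to stable)
t=8 Δ0: s5=1 s4=0 s1=1 s0=0 s3=1 clk=0 s2=1
  Δ1: clk:0→1
  Δ2: s4:0→1
  Δ3: s1:1→0, s0:0→1, s2:1→0
  Δ4: s5:1→0, s1:0→1, s2:0→1
  Δ5: s5:0→1, s2:1→0
  Δ6: s5:1→0
  (6Δ to stable)
t=9 Δ0: s5=0 s4=1 s1=1 s0=1 s3=1 clk=1 s2=0
  Δ1: clk:1→0
  (1Δ to stable)
t=10 Δ0: s5=0 s4=1 s1=1 s0=1 s3=1 clk=0 s2=0
  Δ1: clk:0→1
  Δ2: s4:1→0
  Δ3: s1:1→0, s0:1→0, s2:0→1
  Δ4: s1:0→1, s2:1→0
  Δ5: s2:0→1
  Δ6: s5:0→1
  (6Δ to stable)
t=11 Δ0: s5=1 s4=0 s1=1 s0=0 s3=1 clk=1 s2=1
  Δ1: s3:1→0, clk:1→0
  Δ2: s1:1→0
  Δ3: s5:1→0, s2:1→0
  (3Δ to stable)

no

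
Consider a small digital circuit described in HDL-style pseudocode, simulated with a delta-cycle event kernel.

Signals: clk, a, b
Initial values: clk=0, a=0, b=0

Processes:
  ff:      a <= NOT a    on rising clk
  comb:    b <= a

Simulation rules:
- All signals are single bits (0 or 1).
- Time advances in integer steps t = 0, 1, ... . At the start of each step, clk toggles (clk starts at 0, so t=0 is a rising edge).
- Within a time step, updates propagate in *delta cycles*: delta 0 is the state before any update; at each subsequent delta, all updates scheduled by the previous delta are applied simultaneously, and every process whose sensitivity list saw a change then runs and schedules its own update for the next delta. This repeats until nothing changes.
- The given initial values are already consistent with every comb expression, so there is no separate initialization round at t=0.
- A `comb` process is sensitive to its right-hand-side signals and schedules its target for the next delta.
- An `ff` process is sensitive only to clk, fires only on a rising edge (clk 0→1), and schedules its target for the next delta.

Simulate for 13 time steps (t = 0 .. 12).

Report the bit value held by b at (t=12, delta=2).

t=0 Δ0: clk=0 a=0 b=0
  Δ1: clk:0→1
  Δ2: a:0→1
  Δ3: b:0→1
  (3Δ to stable)
t=1 Δ0: clk=1 a=1 b=1
  Δ1: clk:1→0
  (1Δ to stable)
t=2 Δ0: clk=0 a=1 b=1
  Δ1: clk:0→1
  Δ2: a:1→0
  Δ3: b:1→0
  (3Δ to stable)
t=3 Δ0: clk=1 a=0 b=0
  Δ1: clk:1→0
  (1Δ to stable)
t=4 Δ0: clk=0 a=0 b=0
  Δ1: clk:0→1
  Δ2: a:0→1
  Δ3: b:0→1
  (3Δ to stable)
t=5 Δ0: clk=1 a=1 b=1
  Δ1: clk:1→0
  (1Δ to stable)
t=6 Δ0: clk=0 a=1 b=1
  Δ1: clk:0→1
  Δ2: a:1→0
  Δ3: b:1→0
  (3Δ to stable)
t=7 Δ0: clk=1 a=0 b=0
  Δ1: clk:1→0
  (1Δ to stable)
t=8 Δ0: clk=0 a=0 b=0
  Δ1: clk:0→1
  Δ2: a:0→1
  Δ3: b:0→1
  (3Δ to stable)
t=9 Δ0: clk=1 a=1 b=1
  Δ1: clk:1→0
  (1Δ to stable)
t=10 Δ0: clk=0 a=1 b=1
  Δ1: clk:0→1
  Δ2: a:1→0
  Δ3: b:1→0
  (3Δ to stable)
t=11 Δ0: clk=1 a=0 b=0
  Δ1: clk:1→0
  (1Δ to stable)
t=12 Δ0: clk=0 a=0 b=0
  Δ1: clk:0→1
  Δ2: a:0→1
  Δ3: b:0→1
  (3Δ to stable)

0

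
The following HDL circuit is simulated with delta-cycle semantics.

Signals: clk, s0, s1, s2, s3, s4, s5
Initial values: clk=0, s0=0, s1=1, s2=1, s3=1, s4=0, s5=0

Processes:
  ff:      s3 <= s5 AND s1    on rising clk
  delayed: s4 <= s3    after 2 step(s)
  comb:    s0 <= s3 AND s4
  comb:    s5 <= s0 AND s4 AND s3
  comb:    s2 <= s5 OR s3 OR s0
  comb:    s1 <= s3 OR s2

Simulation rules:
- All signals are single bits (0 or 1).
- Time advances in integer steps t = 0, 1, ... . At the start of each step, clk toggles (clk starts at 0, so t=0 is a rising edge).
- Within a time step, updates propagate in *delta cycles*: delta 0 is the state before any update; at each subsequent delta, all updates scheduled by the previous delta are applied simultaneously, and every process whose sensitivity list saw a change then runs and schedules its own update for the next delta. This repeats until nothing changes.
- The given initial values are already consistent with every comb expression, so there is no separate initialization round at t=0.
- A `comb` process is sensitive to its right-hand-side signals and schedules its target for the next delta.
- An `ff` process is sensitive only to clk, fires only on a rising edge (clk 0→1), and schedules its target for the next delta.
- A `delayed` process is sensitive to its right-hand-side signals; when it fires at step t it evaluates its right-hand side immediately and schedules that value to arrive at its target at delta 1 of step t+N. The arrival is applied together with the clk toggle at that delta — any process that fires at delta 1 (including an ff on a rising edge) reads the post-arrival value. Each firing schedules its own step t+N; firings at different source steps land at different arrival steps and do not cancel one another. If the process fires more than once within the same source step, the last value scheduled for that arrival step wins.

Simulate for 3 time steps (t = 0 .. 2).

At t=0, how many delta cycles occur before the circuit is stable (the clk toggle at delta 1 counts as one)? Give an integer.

4

[bits: clk,s0,s1,s3,s2,s5,s4]
t=0: Δ0=0011100 Δ1=1011100 Δ2=1010100 Δ3=1010000 Δ4=1000000 | 4Δ
t=1: Δ0=1000000 Δ1=0000000 | 1Δ
t=2: Δ0=0000000 Δ1=1000000 | 1Δ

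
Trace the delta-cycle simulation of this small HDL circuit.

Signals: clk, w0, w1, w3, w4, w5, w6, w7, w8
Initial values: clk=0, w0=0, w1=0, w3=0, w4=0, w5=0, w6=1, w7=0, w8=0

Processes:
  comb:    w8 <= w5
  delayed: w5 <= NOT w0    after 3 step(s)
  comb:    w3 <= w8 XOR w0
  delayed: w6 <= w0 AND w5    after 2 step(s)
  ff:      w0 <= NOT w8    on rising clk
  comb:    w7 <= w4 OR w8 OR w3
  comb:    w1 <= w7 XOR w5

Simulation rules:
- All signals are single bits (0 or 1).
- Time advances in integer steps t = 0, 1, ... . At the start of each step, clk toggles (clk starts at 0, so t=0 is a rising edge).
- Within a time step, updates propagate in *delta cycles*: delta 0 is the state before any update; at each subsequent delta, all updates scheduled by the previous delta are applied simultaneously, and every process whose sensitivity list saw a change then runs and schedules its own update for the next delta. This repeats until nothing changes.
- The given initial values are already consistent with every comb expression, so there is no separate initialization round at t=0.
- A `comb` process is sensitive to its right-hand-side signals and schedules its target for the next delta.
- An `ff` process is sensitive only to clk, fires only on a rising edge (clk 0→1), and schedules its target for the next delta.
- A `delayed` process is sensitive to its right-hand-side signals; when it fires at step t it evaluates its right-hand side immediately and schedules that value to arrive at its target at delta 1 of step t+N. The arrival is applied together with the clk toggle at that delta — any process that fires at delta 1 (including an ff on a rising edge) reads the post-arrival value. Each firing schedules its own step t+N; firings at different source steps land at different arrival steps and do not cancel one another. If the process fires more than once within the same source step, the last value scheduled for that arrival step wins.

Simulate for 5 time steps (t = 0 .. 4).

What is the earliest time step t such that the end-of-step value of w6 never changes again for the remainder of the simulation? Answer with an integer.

[bits: clk,w7,w1,w0,w4,w3,w8,w6,w5]
t=0: Δ0=000000010 Δ1=100000010 Δ2=100100010 Δ3=100101010 Δ4=110101010 Δ5=111101010 | 5Δ
t=1: Δ0=111101010 Δ1=011101010 | 1Δ
t=2: Δ0=011101010 Δ1=111101000 | 1Δ
t=3: Δ0=111101000 Δ1=011101000 | 1Δ
t=4: Δ0=011101000 Δ1=111101000 | 1Δ

2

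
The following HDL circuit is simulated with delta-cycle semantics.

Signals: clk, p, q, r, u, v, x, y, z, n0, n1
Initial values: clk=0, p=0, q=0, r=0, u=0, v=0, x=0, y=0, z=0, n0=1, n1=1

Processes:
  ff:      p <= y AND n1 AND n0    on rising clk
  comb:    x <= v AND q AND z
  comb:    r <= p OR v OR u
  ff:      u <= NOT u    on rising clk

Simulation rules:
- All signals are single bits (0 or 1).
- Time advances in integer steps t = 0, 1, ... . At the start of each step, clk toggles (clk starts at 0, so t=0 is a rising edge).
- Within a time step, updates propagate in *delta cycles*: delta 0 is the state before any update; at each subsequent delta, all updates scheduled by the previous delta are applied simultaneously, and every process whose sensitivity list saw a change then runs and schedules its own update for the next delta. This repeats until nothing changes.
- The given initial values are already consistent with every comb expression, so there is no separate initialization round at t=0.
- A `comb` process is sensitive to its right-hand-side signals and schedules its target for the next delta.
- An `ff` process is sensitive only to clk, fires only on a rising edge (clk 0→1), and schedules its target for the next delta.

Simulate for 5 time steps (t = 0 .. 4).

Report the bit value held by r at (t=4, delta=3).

t0.Δ0 p=0 n1=1 n0=1 y=0 clk=0 v=0 r=0 q=0 z=0 u=0 x=0
t0.Δ1 p=0 n1=1 n0=1 y=0 clk=1 v=0 r=0 q=0 z=0 u=0 x=0
t0.Δ2 p=0 n1=1 n0=1 y=0 clk=1 v=0 r=0 q=0 z=0 u=1 x=0
t0.Δ3 p=0 n1=1 n0=1 y=0 clk=1 v=0 r=1 q=0 z=0 u=1 x=0
t1.Δ0 p=0 n1=1 n0=1 y=0 clk=1 v=0 r=1 q=0 z=0 u=1 x=0
t1.Δ1 p=0 n1=1 n0=1 y=0 clk=0 v=0 r=1 q=0 z=0 u=1 x=0
t2.Δ0 p=0 n1=1 n0=1 y=0 clk=0 v=0 r=1 q=0 z=0 u=1 x=0
t2.Δ1 p=0 n1=1 n0=1 y=0 clk=1 v=0 r=1 q=0 z=0 u=1 x=0
t2.Δ2 p=0 n1=1 n0=1 y=0 clk=1 v=0 r=1 q=0 z=0 u=0 x=0
t2.Δ3 p=0 n1=1 n0=1 y=0 clk=1 v=0 r=0 q=0 z=0 u=0 x=0
t3.Δ0 p=0 n1=1 n0=1 y=0 clk=1 v=0 r=0 q=0 z=0 u=0 x=0
t3.Δ1 p=0 n1=1 n0=1 y=0 clk=0 v=0 r=0 q=0 z=0 u=0 x=0
t4.Δ0 p=0 n1=1 n0=1 y=0 clk=0 v=0 r=0 q=0 z=0 u=0 x=0
t4.Δ1 p=0 n1=1 n0=1 y=0 clk=1 v=0 r=0 q=0 z=0 u=0 x=0
t4.Δ2 p=0 n1=1 n0=1 y=0 clk=1 v=0 r=0 q=0 z=0 u=1 x=0
t4.Δ3 p=0 n1=1 n0=1 y=0 clk=1 v=0 r=1 q=0 z=0 u=1 x=0

1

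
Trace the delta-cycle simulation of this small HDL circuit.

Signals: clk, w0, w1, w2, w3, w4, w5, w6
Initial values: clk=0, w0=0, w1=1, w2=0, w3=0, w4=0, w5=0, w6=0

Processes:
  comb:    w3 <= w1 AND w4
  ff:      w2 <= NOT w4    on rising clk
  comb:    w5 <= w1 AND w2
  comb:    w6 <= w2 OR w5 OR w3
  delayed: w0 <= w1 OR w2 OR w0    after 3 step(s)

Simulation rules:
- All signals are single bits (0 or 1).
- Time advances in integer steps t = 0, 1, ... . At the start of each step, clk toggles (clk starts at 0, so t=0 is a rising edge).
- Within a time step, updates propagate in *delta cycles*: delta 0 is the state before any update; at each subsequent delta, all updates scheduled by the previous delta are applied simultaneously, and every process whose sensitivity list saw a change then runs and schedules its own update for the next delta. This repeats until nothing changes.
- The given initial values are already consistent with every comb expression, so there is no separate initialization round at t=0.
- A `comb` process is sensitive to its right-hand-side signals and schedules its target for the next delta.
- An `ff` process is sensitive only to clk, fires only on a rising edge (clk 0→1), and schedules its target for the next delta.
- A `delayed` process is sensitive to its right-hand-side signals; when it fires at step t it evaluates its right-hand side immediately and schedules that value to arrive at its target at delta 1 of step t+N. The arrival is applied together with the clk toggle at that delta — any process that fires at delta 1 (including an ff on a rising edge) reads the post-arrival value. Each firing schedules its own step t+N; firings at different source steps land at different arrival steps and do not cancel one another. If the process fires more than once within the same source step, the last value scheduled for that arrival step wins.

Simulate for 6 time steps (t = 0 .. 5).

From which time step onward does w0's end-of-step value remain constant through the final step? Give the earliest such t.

3

[bits: w5,w1,w3,w6,w2,w4,clk,w0]
t=0: Δ0=01000000 Δ1=01000010 Δ2=01001010 Δ3=11011010 | 3Δ
t=1: Δ0=11011010 Δ1=11011000 | 1Δ
t=2: Δ0=11011000 Δ1=11011010 | 1Δ
t=3: Δ0=11011010 Δ1=11011001 | 1Δ
t=4: Δ0=11011001 Δ1=11011011 | 1Δ
t=5: Δ0=11011011 Δ1=11011001 | 1Δ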